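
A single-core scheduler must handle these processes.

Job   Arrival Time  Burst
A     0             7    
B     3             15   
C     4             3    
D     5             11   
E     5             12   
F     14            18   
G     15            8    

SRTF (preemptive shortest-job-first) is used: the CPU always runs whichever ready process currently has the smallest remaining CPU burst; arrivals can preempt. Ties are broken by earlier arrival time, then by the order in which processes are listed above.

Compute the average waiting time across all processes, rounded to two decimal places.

Gantt: | A 0-7 | C 7-10 | D 10-21 | G 21-29 | E 29-41 | B 41-56 | F 56-74 |
Completion: A=7  B=56  C=10  D=21  E=41  F=74  G=29
Turnaround (C−A): A=7  B=53  C=6  D=16  E=36  F=60  G=14
Waiting times: A=0, B=38, C=3, D=5, E=24, F=42, G=6
Average waiting = (0+38+3+5+24+42+6) / 7 = 118/7 = 16.86

16.86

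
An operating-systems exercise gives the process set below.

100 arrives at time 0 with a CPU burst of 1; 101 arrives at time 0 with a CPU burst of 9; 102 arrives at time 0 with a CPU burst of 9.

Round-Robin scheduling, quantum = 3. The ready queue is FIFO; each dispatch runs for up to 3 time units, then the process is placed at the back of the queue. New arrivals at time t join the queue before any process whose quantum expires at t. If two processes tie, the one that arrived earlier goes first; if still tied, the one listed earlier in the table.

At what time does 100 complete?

1

Timeline: | 100 0-1 | 101 1-4 | 102 4-7 | 101 7-10 | 102 10-13 | 101 13-16 | 102 16-19 |
Completion: 100=1  101=16  102=19
Turnaround (C−A): 100=1  101=16  102=19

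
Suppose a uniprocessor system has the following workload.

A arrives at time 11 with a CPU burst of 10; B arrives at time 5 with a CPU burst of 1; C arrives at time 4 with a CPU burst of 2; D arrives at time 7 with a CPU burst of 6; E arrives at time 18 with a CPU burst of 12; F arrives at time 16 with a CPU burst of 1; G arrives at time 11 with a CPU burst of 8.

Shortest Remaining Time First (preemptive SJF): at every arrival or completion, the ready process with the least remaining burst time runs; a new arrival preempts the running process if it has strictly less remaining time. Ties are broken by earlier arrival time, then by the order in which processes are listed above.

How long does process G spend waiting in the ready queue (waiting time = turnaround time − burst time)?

Timeline: | idle 0-4 | C 4-6 | B 6-7 | D 7-13 | G 13-16 | F 16-17 | G 17-22 | A 22-32 | E 32-44 |
Completion: A=32  B=7  C=6  D=13  E=44  F=17  G=22
Turnaround (C−A): A=21  B=2  C=2  D=6  E=26  F=1  G=11
Waiting(G) = turnaround − burst = 11 − 8 = 3

3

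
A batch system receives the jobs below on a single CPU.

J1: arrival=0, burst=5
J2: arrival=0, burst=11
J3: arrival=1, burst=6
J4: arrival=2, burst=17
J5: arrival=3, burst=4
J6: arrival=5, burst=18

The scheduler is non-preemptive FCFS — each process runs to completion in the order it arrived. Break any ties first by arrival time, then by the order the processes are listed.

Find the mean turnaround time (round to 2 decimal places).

Gantt: | J1 0-5 | J2 5-16 | J3 16-22 | J4 22-39 | J5 39-43 | J6 43-61 |
Completion: J1=5  J2=16  J3=22  J4=39  J5=43  J6=61
Turnaround (C−A): J1=5  J2=16  J3=21  J4=37  J5=40  J6=56
Turnaround times: J1=5, J2=16, J3=21, J4=37, J5=40, J6=56
Average turnaround = (5+16+21+37+40+56) / 6 = 175/6 = 29.17

29.17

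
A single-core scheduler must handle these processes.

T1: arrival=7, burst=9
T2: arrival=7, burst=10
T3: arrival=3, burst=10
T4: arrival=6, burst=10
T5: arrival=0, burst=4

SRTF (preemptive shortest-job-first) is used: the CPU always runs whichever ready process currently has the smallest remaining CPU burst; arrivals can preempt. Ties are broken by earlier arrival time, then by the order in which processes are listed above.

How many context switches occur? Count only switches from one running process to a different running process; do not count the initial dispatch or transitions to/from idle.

4

Gantt: | T5 0-4 | T3 4-14 | T1 14-23 | T4 23-33 | T2 33-43 |
Completion: T1=23  T2=43  T3=14  T4=33  T5=4
Turnaround (C−A): T1=16  T2=36  T3=11  T4=27  T5=4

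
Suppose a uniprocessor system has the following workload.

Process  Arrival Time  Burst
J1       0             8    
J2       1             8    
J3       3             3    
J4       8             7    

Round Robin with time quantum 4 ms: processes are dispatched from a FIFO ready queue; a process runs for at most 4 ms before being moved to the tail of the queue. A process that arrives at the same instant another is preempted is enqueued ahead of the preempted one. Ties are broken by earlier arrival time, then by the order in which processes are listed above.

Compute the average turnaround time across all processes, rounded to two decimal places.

15.75

Gantt: | J1 0-4 | J2 4-8 | J3 8-11 | J1 11-15 | J4 15-19 | J2 19-23 | J4 23-26 |
Completion: J1=15  J2=23  J3=11  J4=26
Turnaround (C−A): J1=15  J2=22  J3=8  J4=18
Turnaround times: J1=15, J2=22, J3=8, J4=18
Average turnaround = (15+22+8+18) / 4 = 63/4 = 15.75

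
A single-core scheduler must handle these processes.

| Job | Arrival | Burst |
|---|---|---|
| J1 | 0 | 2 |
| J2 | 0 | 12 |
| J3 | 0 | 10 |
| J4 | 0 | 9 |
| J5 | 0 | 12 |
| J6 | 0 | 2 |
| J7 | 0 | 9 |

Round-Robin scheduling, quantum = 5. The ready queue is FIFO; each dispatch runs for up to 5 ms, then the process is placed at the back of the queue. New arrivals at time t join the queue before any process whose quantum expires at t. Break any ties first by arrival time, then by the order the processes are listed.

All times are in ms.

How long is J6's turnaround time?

24

Schedule: | J1 0-2 | J2 2-7 | J3 7-12 | J4 12-17 | J5 17-22 | J6 22-24 | J7 24-29 | J2 29-34 | J3 34-39 | J4 39-43 | J5 43-48 | J7 48-52 | J2 52-54 | J5 54-56 |
Completion: J1=2  J2=54  J3=39  J4=43  J5=56  J6=24  J7=52
Turnaround(J6) = completion − arrival = 24 − 0 = 24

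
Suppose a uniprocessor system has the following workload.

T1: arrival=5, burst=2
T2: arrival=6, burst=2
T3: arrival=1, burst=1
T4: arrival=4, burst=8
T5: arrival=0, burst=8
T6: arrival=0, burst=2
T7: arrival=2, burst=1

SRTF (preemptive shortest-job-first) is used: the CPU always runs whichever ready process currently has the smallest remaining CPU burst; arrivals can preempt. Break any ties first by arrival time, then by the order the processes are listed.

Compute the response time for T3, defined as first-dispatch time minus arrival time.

Timeline: | T6 0-2 | T3 2-3 | T7 3-4 | T5 4-5 | T1 5-7 | T2 7-9 | T5 9-16 | T4 16-24 |
Completion: T1=7  T2=9  T3=3  T4=24  T5=16  T6=2  T7=4
Turnaround (C−A): T1=2  T2=3  T3=2  T4=20  T5=16  T6=2  T7=2
Response(T3) = first start − arrival = 2 − 1 = 1

1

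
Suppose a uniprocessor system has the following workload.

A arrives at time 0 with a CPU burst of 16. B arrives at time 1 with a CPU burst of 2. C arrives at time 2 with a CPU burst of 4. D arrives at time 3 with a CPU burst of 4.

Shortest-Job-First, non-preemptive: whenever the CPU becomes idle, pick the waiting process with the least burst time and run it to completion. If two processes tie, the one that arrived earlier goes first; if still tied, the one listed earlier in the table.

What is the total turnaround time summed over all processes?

76

Schedule: | A 0-16 | B 16-18 | C 18-22 | D 22-26 |
Completion: A=16  B=18  C=22  D=26
Turnaround (C−A): A=16  B=17  C=20  D=23
Turnaround = completion − arrival: A=16, B=17, C=20, D=23
Total turnaround = 16 + 17 + 20 + 23 = 76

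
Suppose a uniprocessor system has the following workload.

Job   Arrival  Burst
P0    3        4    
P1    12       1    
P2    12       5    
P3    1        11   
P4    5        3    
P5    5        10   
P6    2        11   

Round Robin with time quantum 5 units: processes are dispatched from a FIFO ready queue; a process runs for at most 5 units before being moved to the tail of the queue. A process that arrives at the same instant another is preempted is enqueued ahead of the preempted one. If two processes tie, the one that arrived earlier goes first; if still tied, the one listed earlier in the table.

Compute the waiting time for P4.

10

Timeline: | idle 0-1 | P3 1-6 | P6 6-11 | P0 11-15 | P4 15-18 | P5 18-23 | P3 23-28 | P6 28-33 | P1 33-34 | P2 34-39 | P5 39-44 | P3 44-45 | P6 45-46 |
Completion: P0=15  P1=34  P2=39  P3=45  P4=18  P5=44  P6=46
Waiting(P4) = turnaround − burst = 13 − 3 = 10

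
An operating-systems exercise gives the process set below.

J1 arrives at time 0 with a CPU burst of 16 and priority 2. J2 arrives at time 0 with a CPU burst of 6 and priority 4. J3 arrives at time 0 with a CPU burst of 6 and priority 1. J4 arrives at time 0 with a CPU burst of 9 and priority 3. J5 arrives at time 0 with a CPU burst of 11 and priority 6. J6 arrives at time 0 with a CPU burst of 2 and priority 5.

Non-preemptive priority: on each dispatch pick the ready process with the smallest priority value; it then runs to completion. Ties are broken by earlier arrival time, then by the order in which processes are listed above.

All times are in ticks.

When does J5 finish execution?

Gantt: | J3 0-6 | J1 6-22 | J4 22-31 | J2 31-37 | J6 37-39 | J5 39-50 |
Completion: J1=22  J2=37  J3=6  J4=31  J5=50  J6=39
Turnaround (C−A): J1=22  J2=37  J3=6  J4=31  J5=50  J6=39

50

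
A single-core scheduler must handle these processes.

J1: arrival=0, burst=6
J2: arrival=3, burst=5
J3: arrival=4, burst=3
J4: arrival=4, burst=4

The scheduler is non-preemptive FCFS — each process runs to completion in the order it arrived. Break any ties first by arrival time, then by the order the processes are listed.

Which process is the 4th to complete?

J4

Gantt: | J1 0-6 | J2 6-11 | J3 11-14 | J4 14-18 |
Completion: J1=6  J2=11  J3=14  J4=18
Turnaround (C−A): J1=6  J2=8  J3=10  J4=14
Finish order: J1 → J2 → J3 → J4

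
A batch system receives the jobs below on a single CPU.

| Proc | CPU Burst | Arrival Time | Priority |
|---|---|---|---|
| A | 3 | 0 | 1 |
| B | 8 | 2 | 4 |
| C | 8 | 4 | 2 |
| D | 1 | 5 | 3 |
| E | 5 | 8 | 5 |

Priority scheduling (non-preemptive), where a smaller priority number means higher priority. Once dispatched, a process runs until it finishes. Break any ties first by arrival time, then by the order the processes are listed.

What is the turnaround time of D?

Gantt: | A 0-3 | B 3-11 | C 11-19 | D 19-20 | E 20-25 |
Completion: A=3  B=11  C=19  D=20  E=25
Turnaround (C−A): A=3  B=9  C=15  D=15  E=17
Turnaround(D) = completion − arrival = 20 − 5 = 15

15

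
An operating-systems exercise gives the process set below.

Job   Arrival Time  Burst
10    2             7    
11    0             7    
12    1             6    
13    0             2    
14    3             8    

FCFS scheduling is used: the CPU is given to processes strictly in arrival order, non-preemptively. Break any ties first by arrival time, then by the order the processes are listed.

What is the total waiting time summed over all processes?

47

Gantt: | 11 0-7 | 13 7-9 | 12 9-15 | 10 15-22 | 14 22-30 |
Completion: 10=22  11=7  12=15  13=9  14=30
Turnaround (C−A): 10=20  11=7  12=14  13=9  14=27
Waiting = turnaround − burst: 10=13, 11=0, 12=8, 13=7, 14=19
Total waiting = 13 + 0 + 8 + 7 + 19 = 47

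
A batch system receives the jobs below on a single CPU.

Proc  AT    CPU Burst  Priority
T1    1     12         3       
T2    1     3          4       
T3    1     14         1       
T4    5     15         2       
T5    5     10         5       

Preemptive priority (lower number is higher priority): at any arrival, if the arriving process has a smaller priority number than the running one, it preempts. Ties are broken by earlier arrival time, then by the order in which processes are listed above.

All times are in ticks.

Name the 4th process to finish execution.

T2

Schedule: | idle 0-1 | T3 1-15 | T4 15-30 | T1 30-42 | T2 42-45 | T5 45-55 |
Completion: T1=42  T2=45  T3=15  T4=30  T5=55
Turnaround (C−A): T1=41  T2=44  T3=14  T4=25  T5=50
Finish order: T3 → T4 → T1 → T2 → T5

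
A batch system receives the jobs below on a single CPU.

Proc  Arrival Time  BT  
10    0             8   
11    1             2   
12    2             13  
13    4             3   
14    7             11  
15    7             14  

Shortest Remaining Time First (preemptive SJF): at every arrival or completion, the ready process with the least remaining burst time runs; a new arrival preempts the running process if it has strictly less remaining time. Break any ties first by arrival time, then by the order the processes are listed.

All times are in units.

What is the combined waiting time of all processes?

63

Gantt: | 10 0-1 | 11 1-3 | 10 3-4 | 13 4-7 | 10 7-13 | 14 13-24 | 12 24-37 | 15 37-51 |
Completion: 10=13  11=3  12=37  13=7  14=24  15=51
Turnaround (C−A): 10=13  11=2  12=35  13=3  14=17  15=44
Waiting = turnaround − burst: 10=5, 11=0, 12=22, 13=0, 14=6, 15=30
Total waiting = 5 + 0 + 22 + 0 + 6 + 30 = 63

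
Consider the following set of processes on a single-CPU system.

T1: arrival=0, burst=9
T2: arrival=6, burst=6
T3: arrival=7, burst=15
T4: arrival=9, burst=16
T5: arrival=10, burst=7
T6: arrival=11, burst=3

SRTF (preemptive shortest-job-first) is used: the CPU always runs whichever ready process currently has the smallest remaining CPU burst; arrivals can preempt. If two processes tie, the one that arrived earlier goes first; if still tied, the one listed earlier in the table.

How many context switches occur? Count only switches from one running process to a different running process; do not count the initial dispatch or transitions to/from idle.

Timeline: | T1 0-9 | T2 9-11 | T6 11-14 | T2 14-18 | T5 18-25 | T3 25-40 | T4 40-56 |
Completion: T1=9  T2=18  T3=40  T4=56  T5=25  T6=14

6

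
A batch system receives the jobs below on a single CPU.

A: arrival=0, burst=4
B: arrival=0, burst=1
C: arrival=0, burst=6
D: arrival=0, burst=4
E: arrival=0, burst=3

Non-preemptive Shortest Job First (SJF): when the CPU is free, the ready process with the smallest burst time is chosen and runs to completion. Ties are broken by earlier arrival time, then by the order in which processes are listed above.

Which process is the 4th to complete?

D

Timeline: | B 0-1 | E 1-4 | A 4-8 | D 8-12 | C 12-18 |
Completion: A=8  B=1  C=18  D=12  E=4
Turnaround (C−A): A=8  B=1  C=18  D=12  E=4
Finish order: B → E → A → D → C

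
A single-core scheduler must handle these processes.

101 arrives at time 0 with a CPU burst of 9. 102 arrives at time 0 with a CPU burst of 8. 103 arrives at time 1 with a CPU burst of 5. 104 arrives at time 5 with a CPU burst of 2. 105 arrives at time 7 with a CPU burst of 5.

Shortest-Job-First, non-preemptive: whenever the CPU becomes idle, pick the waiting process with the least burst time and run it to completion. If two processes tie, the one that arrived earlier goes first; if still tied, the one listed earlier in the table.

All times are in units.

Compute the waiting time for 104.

3

Gantt: | 102 0-8 | 104 8-10 | 103 10-15 | 105 15-20 | 101 20-29 |
Completion: 101=29  102=8  103=15  104=10  105=20
Turnaround (C−A): 101=29  102=8  103=14  104=5  105=13
Waiting(104) = turnaround − burst = 5 − 2 = 3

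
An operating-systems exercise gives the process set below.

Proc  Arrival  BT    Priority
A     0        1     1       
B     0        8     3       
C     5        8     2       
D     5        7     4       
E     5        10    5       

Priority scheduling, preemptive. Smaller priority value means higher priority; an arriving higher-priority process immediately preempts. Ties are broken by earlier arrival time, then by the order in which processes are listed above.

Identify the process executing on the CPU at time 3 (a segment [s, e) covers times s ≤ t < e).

Timeline: | A 0-1 | B 1-5 | C 5-13 | B 13-17 | D 17-24 | E 24-34 |
Completion: A=1  B=17  C=13  D=24  E=34
Turnaround (C−A): A=1  B=17  C=8  D=19  E=29

B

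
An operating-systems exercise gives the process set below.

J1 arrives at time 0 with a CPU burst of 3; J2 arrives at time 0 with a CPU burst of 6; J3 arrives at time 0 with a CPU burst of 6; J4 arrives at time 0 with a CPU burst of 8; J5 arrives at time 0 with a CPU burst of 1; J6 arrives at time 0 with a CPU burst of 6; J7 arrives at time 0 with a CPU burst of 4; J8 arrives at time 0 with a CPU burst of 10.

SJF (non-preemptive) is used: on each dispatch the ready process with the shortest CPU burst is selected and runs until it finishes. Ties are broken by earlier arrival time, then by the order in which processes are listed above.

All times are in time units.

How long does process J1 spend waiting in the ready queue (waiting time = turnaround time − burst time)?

Gantt: | J5 0-1 | J1 1-4 | J7 4-8 | J2 8-14 | J3 14-20 | J6 20-26 | J4 26-34 | J8 34-44 |
Completion: J1=4  J2=14  J3=20  J4=34  J5=1  J6=26  J7=8  J8=44
Waiting(J1) = turnaround − burst = 4 − 3 = 1

1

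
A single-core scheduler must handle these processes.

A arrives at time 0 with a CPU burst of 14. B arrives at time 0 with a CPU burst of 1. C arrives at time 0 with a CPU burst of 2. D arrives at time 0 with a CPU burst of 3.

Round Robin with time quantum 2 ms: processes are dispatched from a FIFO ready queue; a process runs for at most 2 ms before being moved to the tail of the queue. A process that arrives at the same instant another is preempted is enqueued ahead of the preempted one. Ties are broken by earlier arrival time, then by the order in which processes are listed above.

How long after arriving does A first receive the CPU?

0

Timeline: | A 0-2 | B 2-3 | C 3-5 | D 5-7 | A 7-9 | D 9-10 | A 10-20 |
Completion: A=20  B=3  C=5  D=10
Response(A) = first start − arrival = 0 − 0 = 0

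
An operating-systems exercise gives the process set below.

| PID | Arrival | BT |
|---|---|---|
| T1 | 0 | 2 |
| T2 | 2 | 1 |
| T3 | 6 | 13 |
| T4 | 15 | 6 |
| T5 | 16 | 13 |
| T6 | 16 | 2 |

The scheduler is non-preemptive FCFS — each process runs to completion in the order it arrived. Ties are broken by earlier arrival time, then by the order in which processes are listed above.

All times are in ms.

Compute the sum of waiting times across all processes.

Schedule: | T1 0-2 | T2 2-3 | idle 3-6 | T3 6-19 | T4 19-25 | T5 25-38 | T6 38-40 |
Completion: T1=2  T2=3  T3=19  T4=25  T5=38  T6=40
Turnaround (C−A): T1=2  T2=1  T3=13  T4=10  T5=22  T6=24
Waiting = turnaround − burst: T1=0, T2=0, T3=0, T4=4, T5=9, T6=22
Total waiting = 0 + 0 + 0 + 4 + 9 + 22 = 35

35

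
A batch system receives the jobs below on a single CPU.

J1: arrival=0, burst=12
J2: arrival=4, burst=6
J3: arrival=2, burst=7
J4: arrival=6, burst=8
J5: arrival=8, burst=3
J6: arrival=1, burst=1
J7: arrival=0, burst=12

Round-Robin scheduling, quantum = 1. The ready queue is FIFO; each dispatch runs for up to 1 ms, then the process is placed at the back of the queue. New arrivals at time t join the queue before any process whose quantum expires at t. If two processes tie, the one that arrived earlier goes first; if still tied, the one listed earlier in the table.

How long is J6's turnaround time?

Gantt: | J1 0-1 | J7 1-2 | J6 2-3 | J1 3-4 | J3 4-5 | J7 5-6 | J2 6-7 | J1 7-8 | J3 8-9 | J4 9-10 | J7 10-11 | J2 11-12 | J5 12-13 | J1 13-14 | J3 14-15 | J4 15-16 | J7 16-17 | J2 17-18 | J5 18-19 | J1 19-20 | J3 20-21 | J4 21-22 | J7 22-23 | J2 23-24 | J5 24-25 | J1 25-26 | J3 26-27 | J4 27-28 | J7 28-29 | J2 29-30 | J1 30-31 | J3 31-32 | J4 32-33 | J7 33-34 | J2 34-35 | J1 35-36 | J3 36-37 | J4 37-38 | J7 38-39 | J1 39-40 | J4 40-41 | J7 41-42 | J1 42-43 | J4 43-44 | J7 44-45 | J1 45-46 | J7 46-47 | J1 47-48 | J7 48-49 |
Completion: J1=48  J2=35  J3=37  J4=44  J5=25  J6=3  J7=49
Turnaround (C−A): J1=48  J2=31  J3=35  J4=38  J5=17  J6=2  J7=49
Turnaround(J6) = completion − arrival = 3 − 1 = 2

2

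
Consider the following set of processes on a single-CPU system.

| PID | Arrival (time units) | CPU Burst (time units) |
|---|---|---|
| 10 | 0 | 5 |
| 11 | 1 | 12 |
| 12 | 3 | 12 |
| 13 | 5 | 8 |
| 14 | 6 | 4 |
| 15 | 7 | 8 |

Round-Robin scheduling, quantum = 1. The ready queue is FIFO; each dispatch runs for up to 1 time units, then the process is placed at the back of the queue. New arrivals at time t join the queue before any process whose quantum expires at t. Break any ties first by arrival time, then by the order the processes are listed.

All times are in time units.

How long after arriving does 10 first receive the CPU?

Timeline: | 10 0-1 | 11 1-2 | 10 2-3 | 11 3-4 | 12 4-5 | 10 5-6 | 11 6-7 | 13 7-8 | 12 8-9 | 14 9-10 | 10 10-11 | 15 11-12 | 11 12-13 | 13 13-14 | 12 14-15 | 14 15-16 | 10 16-17 | 15 17-18 | 11 18-19 | 13 19-20 | 12 20-21 | 14 21-22 | 15 22-23 | 11 23-24 | 13 24-25 | 12 25-26 | 14 26-27 | 15 27-28 | 11 28-29 | 13 29-30 | 12 30-31 | 15 31-32 | 11 32-33 | 13 33-34 | 12 34-35 | 15 35-36 | 11 36-37 | 13 37-38 | 12 38-39 | 15 39-40 | 11 40-41 | 13 41-42 | 12 42-43 | 15 43-44 | 11 44-45 | 12 45-46 | 11 46-47 | 12 47-49 |
Completion: 10=17  11=47  12=49  13=42  14=27  15=44
Turnaround (C−A): 10=17  11=46  12=46  13=37  14=21  15=37
Response(10) = first start − arrival = 0 − 0 = 0

0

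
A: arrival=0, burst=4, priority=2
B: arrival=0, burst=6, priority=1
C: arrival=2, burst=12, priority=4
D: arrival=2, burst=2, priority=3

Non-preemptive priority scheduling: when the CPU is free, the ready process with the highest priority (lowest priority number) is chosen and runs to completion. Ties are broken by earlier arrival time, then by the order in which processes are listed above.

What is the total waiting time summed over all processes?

Schedule: | B 0-6 | A 6-10 | D 10-12 | C 12-24 |
Completion: A=10  B=6  C=24  D=12
Turnaround (C−A): A=10  B=6  C=22  D=10
Waiting = turnaround − burst: A=6, B=0, C=10, D=8
Total waiting = 6 + 0 + 10 + 8 = 24

24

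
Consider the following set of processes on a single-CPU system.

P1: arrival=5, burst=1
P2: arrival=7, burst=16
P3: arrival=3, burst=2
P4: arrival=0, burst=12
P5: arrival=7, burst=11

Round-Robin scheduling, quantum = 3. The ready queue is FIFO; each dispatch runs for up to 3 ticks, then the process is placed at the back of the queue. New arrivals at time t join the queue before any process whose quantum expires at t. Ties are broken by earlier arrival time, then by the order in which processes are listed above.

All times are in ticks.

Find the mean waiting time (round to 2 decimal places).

11.40

Schedule: | P4 0-3 | P3 3-5 | P4 5-8 | P1 8-9 | P2 9-12 | P5 12-15 | P4 15-18 | P2 18-21 | P5 21-24 | P4 24-27 | P2 27-30 | P5 30-33 | P2 33-36 | P5 36-38 | P2 38-42 |
Completion: P1=9  P2=42  P3=5  P4=27  P5=38
Turnaround (C−A): P1=4  P2=35  P3=2  P4=27  P5=31
Waiting times: P1=3, P2=19, P3=0, P4=15, P5=20
Average waiting = (3+19+0+15+20) / 5 = 57/5 = 11.40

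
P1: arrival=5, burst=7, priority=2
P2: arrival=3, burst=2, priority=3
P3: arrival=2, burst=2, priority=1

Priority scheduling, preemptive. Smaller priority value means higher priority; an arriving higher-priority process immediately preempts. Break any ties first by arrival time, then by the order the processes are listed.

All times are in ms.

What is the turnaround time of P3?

Timeline: | idle 0-2 | P3 2-4 | P2 4-5 | P1 5-12 | P2 12-13 |
Completion: P1=12  P2=13  P3=4
Turnaround(P3) = completion − arrival = 4 − 2 = 2

2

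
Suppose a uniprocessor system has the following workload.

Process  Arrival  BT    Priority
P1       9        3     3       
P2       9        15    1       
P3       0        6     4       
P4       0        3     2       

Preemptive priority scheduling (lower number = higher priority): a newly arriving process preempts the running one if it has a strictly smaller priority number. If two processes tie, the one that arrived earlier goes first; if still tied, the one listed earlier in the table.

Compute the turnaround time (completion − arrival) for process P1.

18

Gantt: | P4 0-3 | P3 3-9 | P2 9-24 | P1 24-27 |
Completion: P1=27  P2=24  P3=9  P4=3
Turnaround (C−A): P1=18  P2=15  P3=9  P4=3
Turnaround(P1) = completion − arrival = 27 − 9 = 18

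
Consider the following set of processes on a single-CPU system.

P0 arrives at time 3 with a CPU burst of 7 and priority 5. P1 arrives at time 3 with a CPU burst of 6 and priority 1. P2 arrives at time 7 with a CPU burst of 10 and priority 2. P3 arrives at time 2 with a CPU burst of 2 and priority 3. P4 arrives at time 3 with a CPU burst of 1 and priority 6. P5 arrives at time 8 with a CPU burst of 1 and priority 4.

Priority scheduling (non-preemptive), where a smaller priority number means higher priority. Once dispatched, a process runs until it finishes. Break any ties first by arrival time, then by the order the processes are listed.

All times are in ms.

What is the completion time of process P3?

4

Gantt: | idle 0-2 | P3 2-4 | P1 4-10 | P2 10-20 | P5 20-21 | P0 21-28 | P4 28-29 |
Completion: P0=28  P1=10  P2=20  P3=4  P4=29  P5=21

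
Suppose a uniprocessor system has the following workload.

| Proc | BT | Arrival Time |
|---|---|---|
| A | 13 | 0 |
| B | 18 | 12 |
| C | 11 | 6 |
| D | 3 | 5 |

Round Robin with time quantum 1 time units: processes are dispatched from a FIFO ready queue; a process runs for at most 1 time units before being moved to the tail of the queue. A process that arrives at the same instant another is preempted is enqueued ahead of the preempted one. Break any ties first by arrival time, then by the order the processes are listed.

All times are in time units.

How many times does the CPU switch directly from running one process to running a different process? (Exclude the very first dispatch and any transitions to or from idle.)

Gantt: | A 0-5 | D 5-6 | A 6-7 | C 7-8 | D 8-9 | A 9-10 | C 10-11 | D 11-12 | A 12-13 | C 13-14 | B 14-15 | A 15-16 | C 16-17 | B 17-18 | A 18-19 | C 19-20 | B 20-21 | A 21-22 | C 22-23 | B 23-24 | A 24-25 | C 25-26 | B 26-27 | A 27-28 | C 28-29 | B 29-30 | C 30-31 | B 31-32 | C 32-33 | B 33-34 | C 34-35 | B 35-45 |
Completion: A=28  B=45  C=35  D=12

31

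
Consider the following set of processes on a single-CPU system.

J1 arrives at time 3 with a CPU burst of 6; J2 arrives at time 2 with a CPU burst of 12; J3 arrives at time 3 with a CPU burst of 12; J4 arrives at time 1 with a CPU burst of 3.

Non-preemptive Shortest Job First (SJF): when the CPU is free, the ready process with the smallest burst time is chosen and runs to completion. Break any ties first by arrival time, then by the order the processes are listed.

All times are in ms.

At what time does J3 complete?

34

Gantt: | idle 0-1 | J4 1-4 | J1 4-10 | J2 10-22 | J3 22-34 |
Completion: J1=10  J2=22  J3=34  J4=4
Turnaround (C−A): J1=7  J2=20  J3=31  J4=3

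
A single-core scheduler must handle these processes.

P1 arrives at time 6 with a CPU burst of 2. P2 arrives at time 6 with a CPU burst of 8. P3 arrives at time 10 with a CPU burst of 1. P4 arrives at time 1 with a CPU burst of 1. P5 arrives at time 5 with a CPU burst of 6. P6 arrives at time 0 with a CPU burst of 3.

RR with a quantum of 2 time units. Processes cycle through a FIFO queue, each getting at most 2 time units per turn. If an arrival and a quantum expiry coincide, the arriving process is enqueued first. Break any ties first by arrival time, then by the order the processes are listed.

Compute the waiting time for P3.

3

Gantt: | P6 0-2 | P4 2-3 | P6 3-4 | idle 4-5 | P5 5-7 | P1 7-9 | P2 9-11 | P5 11-13 | P3 13-14 | P2 14-16 | P5 16-18 | P2 18-22 |
Completion: P1=9  P2=22  P3=14  P4=3  P5=18  P6=4
Turnaround (C−A): P1=3  P2=16  P3=4  P4=2  P5=13  P6=4
Waiting(P3) = turnaround − burst = 4 − 1 = 3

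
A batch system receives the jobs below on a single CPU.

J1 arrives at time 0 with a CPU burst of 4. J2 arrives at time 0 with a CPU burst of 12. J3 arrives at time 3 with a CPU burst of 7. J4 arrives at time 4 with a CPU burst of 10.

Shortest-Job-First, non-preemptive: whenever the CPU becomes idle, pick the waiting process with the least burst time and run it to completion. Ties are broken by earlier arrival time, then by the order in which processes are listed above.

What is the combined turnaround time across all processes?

62

Gantt: | J1 0-4 | J3 4-11 | J4 11-21 | J2 21-33 |
Completion: J1=4  J2=33  J3=11  J4=21
Turnaround (C−A): J1=4  J2=33  J3=8  J4=17
Turnaround = completion − arrival: J1=4, J2=33, J3=8, J4=17
Total turnaround = 4 + 33 + 8 + 17 = 62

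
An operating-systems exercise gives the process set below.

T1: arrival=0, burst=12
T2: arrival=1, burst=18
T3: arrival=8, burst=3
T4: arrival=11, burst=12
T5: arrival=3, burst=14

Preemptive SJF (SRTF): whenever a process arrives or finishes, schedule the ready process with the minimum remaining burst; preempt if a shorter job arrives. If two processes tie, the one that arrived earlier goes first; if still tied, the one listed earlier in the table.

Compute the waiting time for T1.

3

Gantt: | T1 0-8 | T3 8-11 | T1 11-15 | T4 15-27 | T5 27-41 | T2 41-59 |
Completion: T1=15  T2=59  T3=11  T4=27  T5=41
Turnaround (C−A): T1=15  T2=58  T3=3  T4=16  T5=38
Waiting(T1) = turnaround − burst = 15 − 12 = 3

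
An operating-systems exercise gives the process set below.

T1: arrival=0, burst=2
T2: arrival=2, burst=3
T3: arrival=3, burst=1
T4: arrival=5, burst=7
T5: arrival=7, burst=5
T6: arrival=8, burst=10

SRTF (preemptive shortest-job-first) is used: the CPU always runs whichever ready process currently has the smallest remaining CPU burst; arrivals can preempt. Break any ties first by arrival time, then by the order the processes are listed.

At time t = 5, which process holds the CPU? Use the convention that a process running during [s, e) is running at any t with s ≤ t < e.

Gantt: | T1 0-2 | T2 2-3 | T3 3-4 | T2 4-6 | T4 6-7 | T5 7-12 | T4 12-18 | T6 18-28 |
Completion: T1=2  T2=6  T3=4  T4=18  T5=12  T6=28

T2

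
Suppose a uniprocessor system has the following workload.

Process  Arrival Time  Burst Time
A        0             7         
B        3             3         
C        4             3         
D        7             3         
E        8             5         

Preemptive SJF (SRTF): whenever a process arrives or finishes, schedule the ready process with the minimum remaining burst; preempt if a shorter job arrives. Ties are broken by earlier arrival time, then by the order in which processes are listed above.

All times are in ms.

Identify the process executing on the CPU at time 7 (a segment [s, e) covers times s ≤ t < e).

C

Schedule: | A 0-3 | B 3-6 | C 6-9 | D 9-12 | A 12-16 | E 16-21 |
Completion: A=16  B=6  C=9  D=12  E=21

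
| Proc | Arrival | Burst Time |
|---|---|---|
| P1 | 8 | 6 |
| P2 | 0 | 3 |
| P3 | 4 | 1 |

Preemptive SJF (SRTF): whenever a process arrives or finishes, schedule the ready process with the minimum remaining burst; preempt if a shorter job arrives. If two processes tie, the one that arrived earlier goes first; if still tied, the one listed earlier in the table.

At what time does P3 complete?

5

Timeline: | P2 0-3 | idle 3-4 | P3 4-5 | idle 5-8 | P1 8-14 |
Completion: P1=14  P2=3  P3=5
Turnaround (C−A): P1=6  P2=3  P3=1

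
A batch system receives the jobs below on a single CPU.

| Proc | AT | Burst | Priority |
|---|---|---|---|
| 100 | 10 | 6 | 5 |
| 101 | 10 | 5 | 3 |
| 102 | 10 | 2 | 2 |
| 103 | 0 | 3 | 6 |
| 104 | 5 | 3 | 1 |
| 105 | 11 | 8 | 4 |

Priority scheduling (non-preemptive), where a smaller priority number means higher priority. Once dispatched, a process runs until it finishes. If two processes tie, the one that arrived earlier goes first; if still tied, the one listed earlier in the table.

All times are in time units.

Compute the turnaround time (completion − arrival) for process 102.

2

Timeline: | 103 0-3 | idle 3-5 | 104 5-8 | idle 8-10 | 102 10-12 | 101 12-17 | 105 17-25 | 100 25-31 |
Completion: 100=31  101=17  102=12  103=3  104=8  105=25
Turnaround(102) = completion − arrival = 12 − 10 = 2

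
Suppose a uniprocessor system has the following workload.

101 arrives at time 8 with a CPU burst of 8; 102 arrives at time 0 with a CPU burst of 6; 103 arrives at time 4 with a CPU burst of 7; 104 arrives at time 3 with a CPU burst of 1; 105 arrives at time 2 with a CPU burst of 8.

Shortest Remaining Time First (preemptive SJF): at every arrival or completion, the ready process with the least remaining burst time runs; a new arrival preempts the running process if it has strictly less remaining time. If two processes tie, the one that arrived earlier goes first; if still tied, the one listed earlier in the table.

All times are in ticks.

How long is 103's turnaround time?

Timeline: | 102 0-3 | 104 3-4 | 102 4-7 | 103 7-14 | 105 14-22 | 101 22-30 |
Completion: 101=30  102=7  103=14  104=4  105=22
Turnaround(103) = completion − arrival = 14 − 4 = 10

10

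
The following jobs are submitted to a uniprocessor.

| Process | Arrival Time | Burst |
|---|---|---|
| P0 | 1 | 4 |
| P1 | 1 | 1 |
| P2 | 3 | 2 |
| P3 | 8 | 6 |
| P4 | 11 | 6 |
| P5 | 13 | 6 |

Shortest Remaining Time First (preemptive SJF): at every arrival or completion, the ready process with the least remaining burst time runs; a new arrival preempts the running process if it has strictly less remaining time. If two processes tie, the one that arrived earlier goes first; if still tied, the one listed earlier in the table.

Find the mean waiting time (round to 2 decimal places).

2.17

Gantt: | idle 0-1 | P1 1-2 | P0 2-3 | P2 3-5 | P0 5-8 | P3 8-14 | P4 14-20 | P5 20-26 |
Completion: P0=8  P1=2  P2=5  P3=14  P4=20  P5=26
Waiting times: P0=3, P1=0, P2=0, P3=0, P4=3, P5=7
Average waiting = (3+0+0+0+3+7) / 6 = 13/6 = 2.17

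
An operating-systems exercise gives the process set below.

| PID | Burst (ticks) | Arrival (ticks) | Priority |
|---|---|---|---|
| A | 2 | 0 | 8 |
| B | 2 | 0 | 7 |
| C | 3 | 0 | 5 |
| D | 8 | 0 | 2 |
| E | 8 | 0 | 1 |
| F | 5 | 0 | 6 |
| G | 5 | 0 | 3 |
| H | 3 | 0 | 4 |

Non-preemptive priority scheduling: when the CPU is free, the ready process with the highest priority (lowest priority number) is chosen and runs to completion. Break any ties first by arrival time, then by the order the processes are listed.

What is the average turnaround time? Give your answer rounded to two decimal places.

24.75

Schedule: | E 0-8 | D 8-16 | G 16-21 | H 21-24 | C 24-27 | F 27-32 | B 32-34 | A 34-36 |
Completion: A=36  B=34  C=27  D=16  E=8  F=32  G=21  H=24
Turnaround (C−A): A=36  B=34  C=27  D=16  E=8  F=32  G=21  H=24
Turnaround times: A=36, B=34, C=27, D=16, E=8, F=32, G=21, H=24
Average turnaround = (36+34+27+16+8+32+21+24) / 8 = 198/8 = 24.75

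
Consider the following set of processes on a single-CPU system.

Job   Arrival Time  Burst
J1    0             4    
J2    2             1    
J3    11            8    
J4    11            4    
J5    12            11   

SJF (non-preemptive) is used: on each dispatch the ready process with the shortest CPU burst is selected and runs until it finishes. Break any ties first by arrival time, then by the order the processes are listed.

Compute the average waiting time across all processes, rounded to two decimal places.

Timeline: | J1 0-4 | J2 4-5 | idle 5-11 | J4 11-15 | J3 15-23 | J5 23-34 |
Completion: J1=4  J2=5  J3=23  J4=15  J5=34
Waiting times: J1=0, J2=2, J3=4, J4=0, J5=11
Average waiting = (0+2+4+0+11) / 5 = 17/5 = 3.40

3.40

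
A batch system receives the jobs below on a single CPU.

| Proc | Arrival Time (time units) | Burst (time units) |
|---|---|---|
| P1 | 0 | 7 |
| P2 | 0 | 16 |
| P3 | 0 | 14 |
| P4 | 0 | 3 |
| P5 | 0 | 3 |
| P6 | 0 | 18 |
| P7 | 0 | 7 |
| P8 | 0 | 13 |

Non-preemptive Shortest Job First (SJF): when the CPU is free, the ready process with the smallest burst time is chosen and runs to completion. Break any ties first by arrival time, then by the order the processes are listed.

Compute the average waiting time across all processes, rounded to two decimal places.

Schedule: | P4 0-3 | P5 3-6 | P1 6-13 | P7 13-20 | P8 20-33 | P3 33-47 | P2 47-63 | P6 63-81 |
Completion: P1=13  P2=63  P3=47  P4=3  P5=6  P6=81  P7=20  P8=33
Waiting times: P1=6, P2=47, P3=33, P4=0, P5=3, P6=63, P7=13, P8=20
Average waiting = (6+47+33+0+3+63+13+20) / 8 = 185/8 = 23.13

23.13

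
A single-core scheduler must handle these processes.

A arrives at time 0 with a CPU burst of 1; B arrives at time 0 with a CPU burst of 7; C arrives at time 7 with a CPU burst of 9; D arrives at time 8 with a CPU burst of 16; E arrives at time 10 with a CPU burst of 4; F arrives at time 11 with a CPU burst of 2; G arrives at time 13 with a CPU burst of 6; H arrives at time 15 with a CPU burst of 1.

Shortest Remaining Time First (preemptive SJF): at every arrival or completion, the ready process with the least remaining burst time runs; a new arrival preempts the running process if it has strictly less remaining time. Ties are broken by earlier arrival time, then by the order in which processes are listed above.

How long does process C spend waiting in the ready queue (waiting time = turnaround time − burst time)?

Timeline: | A 0-1 | B 1-8 | C 8-10 | E 10-11 | F 11-13 | E 13-16 | H 16-17 | G 17-23 | C 23-30 | D 30-46 |
Completion: A=1  B=8  C=30  D=46  E=16  F=13  G=23  H=17
Waiting(C) = turnaround − burst = 23 − 9 = 14

14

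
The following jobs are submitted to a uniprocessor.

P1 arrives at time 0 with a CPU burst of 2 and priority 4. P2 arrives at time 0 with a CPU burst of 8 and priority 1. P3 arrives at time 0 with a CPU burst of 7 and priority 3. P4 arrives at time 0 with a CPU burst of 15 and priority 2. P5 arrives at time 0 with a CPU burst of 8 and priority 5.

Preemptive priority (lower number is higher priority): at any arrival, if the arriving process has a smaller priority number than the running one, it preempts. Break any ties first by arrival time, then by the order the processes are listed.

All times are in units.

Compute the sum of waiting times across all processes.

Gantt: | P2 0-8 | P4 8-23 | P3 23-30 | P1 30-32 | P5 32-40 |
Completion: P1=32  P2=8  P3=30  P4=23  P5=40
Waiting = turnaround − burst: P1=30, P2=0, P3=23, P4=8, P5=32
Total waiting = 30 + 0 + 23 + 8 + 32 = 93

93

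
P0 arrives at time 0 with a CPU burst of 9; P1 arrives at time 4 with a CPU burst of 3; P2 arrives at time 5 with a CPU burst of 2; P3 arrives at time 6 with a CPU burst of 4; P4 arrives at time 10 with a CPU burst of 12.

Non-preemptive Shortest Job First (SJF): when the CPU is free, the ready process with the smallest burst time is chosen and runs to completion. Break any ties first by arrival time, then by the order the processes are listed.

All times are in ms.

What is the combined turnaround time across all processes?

57

Timeline: | P0 0-9 | P2 9-11 | P1 11-14 | P3 14-18 | P4 18-30 |
Completion: P0=9  P1=14  P2=11  P3=18  P4=30
Turnaround (C−A): P0=9  P1=10  P2=6  P3=12  P4=20
Turnaround = completion − arrival: P0=9, P1=10, P2=6, P3=12, P4=20
Total turnaround = 9 + 10 + 6 + 12 + 20 = 57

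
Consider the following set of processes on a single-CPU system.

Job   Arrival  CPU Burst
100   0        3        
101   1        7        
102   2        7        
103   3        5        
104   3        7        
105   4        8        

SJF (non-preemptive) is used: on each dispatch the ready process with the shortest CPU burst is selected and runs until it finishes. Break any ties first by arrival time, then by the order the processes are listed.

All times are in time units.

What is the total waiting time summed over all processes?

64

Schedule: | 100 0-3 | 103 3-8 | 101 8-15 | 102 15-22 | 104 22-29 | 105 29-37 |
Completion: 100=3  101=15  102=22  103=8  104=29  105=37
Turnaround (C−A): 100=3  101=14  102=20  103=5  104=26  105=33
Waiting = turnaround − burst: 100=0, 101=7, 102=13, 103=0, 104=19, 105=25
Total waiting = 0 + 7 + 13 + 0 + 19 + 25 = 64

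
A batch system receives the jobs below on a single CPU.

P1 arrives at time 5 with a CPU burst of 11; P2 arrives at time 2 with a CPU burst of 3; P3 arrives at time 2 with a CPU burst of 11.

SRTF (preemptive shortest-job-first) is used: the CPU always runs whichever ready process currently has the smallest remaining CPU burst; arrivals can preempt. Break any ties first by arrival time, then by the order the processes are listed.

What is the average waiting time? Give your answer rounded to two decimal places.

4.67

Timeline: | idle 0-2 | P2 2-5 | P3 5-16 | P1 16-27 |
Completion: P1=27  P2=5  P3=16
Waiting times: P1=11, P2=0, P3=3
Average waiting = (11+0+3) / 3 = 14/3 = 4.67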